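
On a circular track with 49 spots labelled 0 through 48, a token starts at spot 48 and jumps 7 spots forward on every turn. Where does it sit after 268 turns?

268·7 = 1876.
1876 mod 49 = 14 (since 38·49 = 1862).
(48 + 14) mod 49 = 13.

13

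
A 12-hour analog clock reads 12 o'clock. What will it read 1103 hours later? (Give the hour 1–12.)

11

Dividing 1103 by 12 gives quotient 91 and remainder 11.
12 + 11 → 11 on a 12-hour dial.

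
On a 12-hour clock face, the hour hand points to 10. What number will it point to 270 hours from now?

4

Dividing 270 by 12 gives quotient 22 and remainder 6.
10 + 6 → 4 on a 12-hour dial.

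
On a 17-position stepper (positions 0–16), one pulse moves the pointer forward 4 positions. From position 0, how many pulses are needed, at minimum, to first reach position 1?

13

17 = 4·4 + 1
4 = 4·1 + 0
Back-substituting gives 4·13 ≡ 1 (mod 17).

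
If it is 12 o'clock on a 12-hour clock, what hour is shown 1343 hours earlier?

1343 = 111·12 + 11, so 1343 mod 12 = 11.
12 − 11 → 1 on a 12-hour dial.

1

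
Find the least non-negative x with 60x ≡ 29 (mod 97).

The inverse of 60 mod 97 is 76 (since 60·76 = 4560 ≡ 1).
Multiplying both sides by 76: x ≡ 76·29 = 2204 ≡ 70 (mod 97).

70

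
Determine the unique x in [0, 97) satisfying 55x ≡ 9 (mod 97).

76

55⁻¹ ≡ 30 (mod 97) because 55·30 = 1650 = 17·97 + 1.
So x ≡ 30·9 = 270 ≡ 76 (mod 97).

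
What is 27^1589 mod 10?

7

The units digit of 27^n cycles with period 4: 7, 9, 3, 1, …
1589 leaves remainder 1 on division by 4, so 27^1589 ends in 7.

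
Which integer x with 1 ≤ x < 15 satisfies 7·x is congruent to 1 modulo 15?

13

15 = 2·7 + 1
7 = 7·1 + 0
Back-substituting gives 7·13 ≡ 1 (mod 15).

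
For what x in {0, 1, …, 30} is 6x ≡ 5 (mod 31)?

6

6⁻¹ ≡ 26 (mod 31) because 6·26 = 156 = 5·31 + 1.
So x ≡ 26·5 = 130 ≡ 6 (mod 31).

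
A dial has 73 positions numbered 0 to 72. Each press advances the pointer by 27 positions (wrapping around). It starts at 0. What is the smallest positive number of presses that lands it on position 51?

The inverse of 27 mod 73 is 46 (since 27·46 = 1242 ≡ 1).
Multiplying both sides by 46: x ≡ 46·51 = 2346 ≡ 10 (mod 73).
Check: 27·10 = 270 = 3·73 + 51.

10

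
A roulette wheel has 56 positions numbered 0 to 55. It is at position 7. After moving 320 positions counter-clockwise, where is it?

23

Dividing 320 by 56 gives quotient 5 and remainder 40.
(7 − 40) mod 56 = 23.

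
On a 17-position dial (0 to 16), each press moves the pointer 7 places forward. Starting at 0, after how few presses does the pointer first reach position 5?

8

The inverse of 7 mod 17 is 5 (since 7·5 = 35 ≡ 1).
So x ≡ 5·5 = 25 ≡ 8 (mod 17).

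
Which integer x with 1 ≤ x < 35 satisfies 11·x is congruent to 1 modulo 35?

11·16 = 176 = 5·35 + 1, so 11⁻¹ ≡ 16 (mod 35).

16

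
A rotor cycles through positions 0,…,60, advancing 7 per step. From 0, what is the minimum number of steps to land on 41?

7⁻¹ ≡ 35 (mod 61) because 7·35 = 245 = 4·61 + 1.
So x ≡ 35·41 = 1435 ≡ 32 (mod 61).
Check: 7·32 = 224 = 3·61 + 41.

32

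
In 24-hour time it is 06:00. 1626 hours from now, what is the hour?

1626 = 67·24 + 18, so 1626 mod 24 = 18.
(6 + 18) mod 24 = 0.

0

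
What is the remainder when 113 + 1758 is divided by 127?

93

1758 mod 127 = 107 (since 13·127 = 1651).
(113 + 107) mod 127 = 93.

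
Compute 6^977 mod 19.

5

Square-and-reduce mod 19: 6^1≡6, 6^2≡17, 6^4≡4, 6^8≡16, 6^16≡9, 6^32≡5, 6^64≡6, 6^128≡17, 6^256≡4, 6^512≡16.
Since 977 = 1 + 16 + 64 + 128 + 256 + 512 in binary, 6^977 ≡ 6·9·6·17·4·16 ≡ 5 (mod 19).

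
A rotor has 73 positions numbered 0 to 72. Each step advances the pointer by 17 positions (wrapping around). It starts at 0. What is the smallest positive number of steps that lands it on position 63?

The inverse of 17 mod 73 is 43 (since 17·43 = 731 ≡ 1).
So x ≡ 43·63 = 2709 ≡ 8 (mod 73).

8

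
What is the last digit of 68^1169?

The units digit of 68^n cycles with period 4: 8, 4, 2, 6, …
1169 mod 4 = 1, so the last digit matches 8^1 = 8.

8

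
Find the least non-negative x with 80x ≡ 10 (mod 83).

52

The inverse of 80 mod 83 is 55 (since 80·55 = 4400 ≡ 1).
So x ≡ 55·10 = 550 ≡ 52 (mod 83).
Check: 80·52 = 4160 = 50·83 + 10.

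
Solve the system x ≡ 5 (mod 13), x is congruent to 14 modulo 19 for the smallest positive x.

x ≡ 5 (mod 13) gives x ∈ {5, 18, 31, 44, 57, 70, 83, 96, …}.
The first of these with x mod 19 = 14 is 109.

109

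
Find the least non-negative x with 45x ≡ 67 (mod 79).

5

The inverse of 45 mod 79 is 72 (since 45·72 = 3240 ≡ 1).
So x ≡ 72·67 = 4824 ≡ 5 (mod 79).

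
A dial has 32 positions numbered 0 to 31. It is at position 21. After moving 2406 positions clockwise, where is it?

2406 mod 32 = 6 (since 75·32 = 2400).
(21 + 6) mod 32 = 27.

27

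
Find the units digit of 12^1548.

Powers of 2 mod 10 repeat with period 4: 2, 4, 8, 6.
1548 mod 4 = 0, so the last digit matches 2^4 = 6.

6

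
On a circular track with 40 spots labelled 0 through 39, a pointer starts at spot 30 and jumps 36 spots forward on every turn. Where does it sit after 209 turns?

34

209·36 = 7524.
Dividing 7524 by 40 gives quotient 188 and remainder 4.
(30 + 4) mod 40 = 34.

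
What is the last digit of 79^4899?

The units digit of 79^n cycles with period 2: 9, 1, …
4899 leaves remainder 1 on division by 2, so 79^4899 ends in 9.

9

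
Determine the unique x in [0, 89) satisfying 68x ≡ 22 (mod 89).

71

68⁻¹ ≡ 72 (mod 89) because 68·72 = 4896 = 55·89 + 1.
So x ≡ 72·22 = 1584 ≡ 71 (mod 89).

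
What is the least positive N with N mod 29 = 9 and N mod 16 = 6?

x ≡ 6 (mod 16) gives x ∈ {6, 22, 38}.
The first of these with x mod 29 = 9 is 38.

38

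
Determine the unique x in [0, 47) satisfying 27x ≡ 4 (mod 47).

The inverse of 27 mod 47 is 7 (since 27·7 = 189 ≡ 1).
Multiplying both sides by 7: x ≡ 7·4 = 28 ≡ 28 (mod 47).
Check: 27·28 = 756 = 16·47 + 4.

28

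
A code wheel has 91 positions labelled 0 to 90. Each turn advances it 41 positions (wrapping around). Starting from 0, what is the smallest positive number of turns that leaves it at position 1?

20

41·20 = 820 = 9·91 + 1, so 41⁻¹ ≡ 20 (mod 91).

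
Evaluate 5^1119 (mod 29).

By repeated squaring mod 29: 5^1≡5, 5^2≡25, 5^4≡16, 5^8≡24, 5^16≡25, 5^32≡16, 5^64≡24, 5^128≡25, 5^256≡16, 5^512≡24, 5^1024≡25.
Since 1119 = 1 + 2 + 4 + 8 + 16 + 64 + 1024 in binary, 5^1119 ≡ 5·25·16·24·25·24·25 ≡ 6 (mod 29).

6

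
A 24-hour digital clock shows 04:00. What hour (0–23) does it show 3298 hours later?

14

3298 − 137·24 = 10, so 3298 ≡ 10 (mod 24).
(4 + 10) mod 24 = 14.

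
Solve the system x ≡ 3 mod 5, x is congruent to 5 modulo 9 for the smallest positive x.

23

Since 9·4 ≡ 1 (mod 5), take x = 5 + 9·((3−5)·4 mod 5) = 5 + 9·2 = 23.
Check: 23 mod 5 = 3, 23 mod 9 = 5.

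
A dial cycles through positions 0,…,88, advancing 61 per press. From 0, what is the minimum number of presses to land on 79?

83

61⁻¹ ≡ 54 (mod 89) because 61·54 = 3294 = 37·89 + 1.
So x ≡ 54·79 = 4266 ≡ 83 (mod 89).
Check: 61·83 = 5063 = 56·89 + 79.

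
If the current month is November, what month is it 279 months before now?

August

279 − 23·12 = 3, so 279 ≡ 3 (mod 12).
November − 3 months → August.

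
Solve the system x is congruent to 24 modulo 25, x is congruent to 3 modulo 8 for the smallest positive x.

Since 8·22 ≡ 1 (mod 25), take x = 3 + 8·((24−3)·22 mod 25) = 3 + 8·12 = 99.
Check: 99 mod 25 = 24, 99 mod 8 = 3.

99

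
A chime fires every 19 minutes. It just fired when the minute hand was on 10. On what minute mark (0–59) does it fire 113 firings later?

57

113·19 = 2147.
2147 = 35·60 + 47, so 2147 mod 60 = 47.
(10 + 47) mod 60 = 57.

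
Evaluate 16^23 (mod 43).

Square-and-reduce mod 43: 16^1≡16, 16^2≡41, 16^4≡4, 16^8≡16, 16^16≡41.
23 = 1 + 2 + 4 + 16, so 16^23 ≡ 16·41·4·41 ≡ 41 (mod 43).

41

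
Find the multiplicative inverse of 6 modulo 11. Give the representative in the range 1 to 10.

2

11 = 1·6 + 5
6 = 1·5 + 1
5 = 5·1 + 0
Back-substituting gives 6·2 ≡ 1 (mod 11).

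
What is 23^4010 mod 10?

9

Last digits of 3^n: 3, 9, 7, 1 (period 4).
4010 mod 4 = 2, so the last digit matches 3^2 = 9.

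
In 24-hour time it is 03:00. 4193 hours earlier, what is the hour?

10

Dividing 4193 by 24 gives quotient 174 and remainder 17.
(3 − 17) mod 24 = 10.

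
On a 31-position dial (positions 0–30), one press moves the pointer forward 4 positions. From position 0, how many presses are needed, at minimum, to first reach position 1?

31 = 7·4 + 3
4 = 1·3 + 1
3 = 3·1 + 0
Back-substituting gives 4·8 ≡ 1 (mod 31).

8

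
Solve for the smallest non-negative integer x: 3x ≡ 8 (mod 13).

7

3⁻¹ ≡ 9 (mod 13) because 3·9 = 27 = 2·13 + 1.
Multiplying both sides by 9: x ≡ 9·8 = 72 ≡ 7 (mod 13).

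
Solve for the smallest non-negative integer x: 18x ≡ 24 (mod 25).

The inverse of 18 mod 25 is 7 (since 18·7 = 126 ≡ 1).
So x ≡ 7·24 = 168 ≡ 18 (mod 25).
Check: 18·18 = 324 = 12·25 + 24.

18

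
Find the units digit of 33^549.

3

The units digit of 33^n cycles with period 4: 3, 9, 7, 1, …
549 leaves remainder 1 on division by 4, so 33^549 ends in 3.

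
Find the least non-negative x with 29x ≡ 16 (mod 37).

29⁻¹ ≡ 23 (mod 37) because 29·23 = 667 = 18·37 + 1.
So x ≡ 23·16 = 368 ≡ 35 (mod 37).

35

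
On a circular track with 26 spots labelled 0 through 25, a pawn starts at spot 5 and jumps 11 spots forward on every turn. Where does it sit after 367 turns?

12

367·11 = 4037.
4037 mod 26 = 7 (since 155·26 = 4030).
(5 + 7) mod 26 = 12.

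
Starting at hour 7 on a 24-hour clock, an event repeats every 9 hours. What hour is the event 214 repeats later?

13

214·9 = 1926.
1926 = 80·24 + 6, so 1926 mod 24 = 6.
(7 + 6) mod 24 = 13.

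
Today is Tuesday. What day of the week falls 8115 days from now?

Thursday

8115 = 1159·7 + 2, so 8115 mod 7 = 2.
Tuesday + 2 days → Thursday.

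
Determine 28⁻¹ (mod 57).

57 = 2·28 + 1
28 = 28·1 + 0
Back-substituting gives 28·55 ≡ 1 (mod 57).

55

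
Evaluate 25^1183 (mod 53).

Square-and-reduce mod 53: 25^1≡25, 25^2≡42, 25^4≡15, 25^8≡13, 25^16≡10, 25^32≡47, 25^64≡36, 25^128≡24, 25^256≡46, 25^512≡49, 25^1024≡16.
1183 = 1 + 2 + 4 + 8 + 16 + 128 + 1024, so 25^1183 ≡ 25·42·15·13·10·24·16 ≡ 52 (mod 53).

52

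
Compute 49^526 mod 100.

1

Successive squares of 49 mod 100: 49^1≡49, 49^2≡1, 49^4≡1, 49^8≡1, 49^16≡1, 49^32≡1, 49^64≡1, 49^128≡1, 49^256≡1, 49^512≡1.
526 = 2 + 4 + 8 + 512, so 49^526 ≡ 1·1·1·1 ≡ 1 (mod 100).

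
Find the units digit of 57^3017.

Last digits of 7^n: 7, 9, 3, 1 (period 4).
3017 leaves remainder 1 on division by 4, so 57^3017 ends in 7.

7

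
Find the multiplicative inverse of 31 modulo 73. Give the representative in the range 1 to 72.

33

73 = 2·31 + 11
31 = 2·11 + 9
11 = 1·9 + 2
9 = 4·2 + 1
2 = 2·1 + 0
Back-substituting gives 31·33 ≡ 1 (mod 73).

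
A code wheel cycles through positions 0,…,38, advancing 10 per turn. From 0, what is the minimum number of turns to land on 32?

11

10⁻¹ ≡ 4 (mod 39) because 10·4 = 40 = 1·39 + 1.
So x ≡ 4·32 = 128 ≡ 11 (mod 39).
Check: 10·11 = 110 = 2·39 + 32.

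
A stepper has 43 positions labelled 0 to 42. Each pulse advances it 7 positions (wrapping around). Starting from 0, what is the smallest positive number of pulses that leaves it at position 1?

43 = 6·7 + 1
7 = 7·1 + 0
Back-substituting gives 7·37 ≡ 1 (mod 43).

37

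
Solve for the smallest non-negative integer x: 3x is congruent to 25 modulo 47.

24

The inverse of 3 mod 47 is 16 (since 3·16 = 48 ≡ 1).
So x ≡ 16·25 = 400 ≡ 24 (mod 47).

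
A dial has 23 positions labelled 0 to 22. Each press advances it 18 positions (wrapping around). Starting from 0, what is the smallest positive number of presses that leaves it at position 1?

9

23 = 1·18 + 5
18 = 3·5 + 3
5 = 1·3 + 2
3 = 1·2 + 1
2 = 2·1 + 0
Back-substituting gives 18·9 ≡ 1 (mod 23).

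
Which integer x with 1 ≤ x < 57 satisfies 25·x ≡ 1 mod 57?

25·16 = 400 = 7·57 + 1, so 25⁻¹ ≡ 16 (mod 57).

16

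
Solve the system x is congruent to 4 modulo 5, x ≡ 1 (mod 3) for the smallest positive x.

4

Since 3·2 ≡ 1 (mod 5), take x = 1 + 3·((4−1)·2 mod 5) = 1 + 3·1 = 4.
Check: 4 mod 5 = 4, 4 mod 3 = 1.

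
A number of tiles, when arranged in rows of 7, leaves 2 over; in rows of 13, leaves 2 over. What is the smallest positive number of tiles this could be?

2

Since 13·6 ≡ 1 (mod 7), take x = 2 + 13·((2−2)·6 mod 7) = 2 + 13·0 = 2.
Check: 2 mod 7 = 2, 2 mod 13 = 2.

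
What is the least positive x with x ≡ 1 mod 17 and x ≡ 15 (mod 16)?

239

Since 16·16 ≡ 1 (mod 17), take x = 15 + 16·((1−15)·16 mod 17) = 15 + 16·14 = 239.
Check: 239 mod 17 = 1, 239 mod 16 = 15.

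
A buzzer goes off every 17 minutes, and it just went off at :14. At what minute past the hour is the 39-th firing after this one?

39·17 = 663.
663 = 11·60 + 3, so 663 mod 60 = 3.
(14 + 3) mod 60 = 17.

17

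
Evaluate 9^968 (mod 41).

Successive squares of 9 mod 41: 9^1≡9, 9^2≡40, 9^4≡1, 9^8≡1, 9^16≡1, 9^32≡1, 9^64≡1, 9^128≡1, 9^256≡1, 9^512≡1.
968 = 8 + 64 + 128 + 256 + 512, so 9^968 ≡ 1·1·1·1·1 ≡ 1 (mod 41).

1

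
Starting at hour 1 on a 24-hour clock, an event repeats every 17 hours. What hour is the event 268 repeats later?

21

268·17 = 4556.
4556 = 189·24 + 20, so 4556 mod 24 = 20.
(1 + 20) mod 24 = 21.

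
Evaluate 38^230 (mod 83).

Square-and-reduce mod 83: 38^1≡38, 38^2≡33, 38^4≡10, 38^8≡17, 38^16≡40, 38^32≡23, 38^64≡31, 38^128≡48.
230 = 2 + 4 + 32 + 64 + 128, so 38^230 ≡ 33·10·23·31·48 ≡ 27 (mod 83).

27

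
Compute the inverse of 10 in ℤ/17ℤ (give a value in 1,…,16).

12

17 = 1·10 + 7
10 = 1·7 + 3
7 = 2·3 + 1
3 = 3·1 + 0
Back-substituting gives 10·12 ≡ 1 (mod 17).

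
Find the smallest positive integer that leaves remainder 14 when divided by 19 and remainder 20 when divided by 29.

Since 29·2 ≡ 1 (mod 19), take x = 20 + 29·((14−20)·2 mod 19) = 20 + 29·7 = 223.
Check: 223 mod 19 = 14, 223 mod 29 = 20.

223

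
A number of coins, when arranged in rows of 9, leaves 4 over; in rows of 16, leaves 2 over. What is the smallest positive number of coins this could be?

x ≡ 4 (mod 9) gives x ∈ {4, 13, 22, 31, 40, 49, 58, 67, …}.
The first of these with x mod 16 = 2 is 130.

130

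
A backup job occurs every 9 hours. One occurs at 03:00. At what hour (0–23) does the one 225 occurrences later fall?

225·9 = 2025.
Dividing 2025 by 24 gives quotient 84 and remainder 9.
(3 + 9) mod 24 = 12.

12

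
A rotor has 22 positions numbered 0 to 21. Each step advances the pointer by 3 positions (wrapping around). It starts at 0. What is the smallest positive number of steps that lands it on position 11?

3⁻¹ ≡ 15 (mod 22) because 3·15 = 45 = 2·22 + 1.
So x ≡ 15·11 = 165 ≡ 11 (mod 22).

11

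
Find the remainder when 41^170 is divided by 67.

Successive squares of 41 mod 67: 41^1≡41, 41^2≡6, 41^4≡36, 41^8≡23, 41^16≡60, 41^32≡49, 41^64≡56, 41^128≡54.
Since 170 = 2 + 8 + 32 + 128 in binary, 41^170 ≡ 6·23·49·54 ≡ 65 (mod 67).

65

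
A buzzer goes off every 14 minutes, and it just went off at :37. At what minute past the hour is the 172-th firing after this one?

45

172·14 = 2408.
2408 − 40·60 = 8, so 2408 ≡ 8 (mod 60).
(37 + 8) mod 60 = 45.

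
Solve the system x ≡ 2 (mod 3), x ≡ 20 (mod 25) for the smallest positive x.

20

x ≡ 2 (mod 3) gives x ∈ {2, 5, 8, 11, 14, 17, 20}.
The first of these with x mod 25 = 20 is 20.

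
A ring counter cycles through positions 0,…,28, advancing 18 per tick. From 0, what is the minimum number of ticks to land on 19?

The inverse of 18 mod 29 is 21 (since 18·21 = 378 ≡ 1).
So x ≡ 21·19 = 399 ≡ 22 (mod 29).
Check: 18·22 = 396 = 13·29 + 19.

22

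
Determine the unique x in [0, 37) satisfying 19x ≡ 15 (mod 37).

30

The inverse of 19 mod 37 is 2 (since 19·2 = 38 ≡ 1).
So x ≡ 2·15 = 30 ≡ 30 (mod 37).
Check: 19·30 = 570 = 15·37 + 15.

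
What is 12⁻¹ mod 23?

2

12·2 = 24 = 1·23 + 1, so 12⁻¹ ≡ 2 (mod 23).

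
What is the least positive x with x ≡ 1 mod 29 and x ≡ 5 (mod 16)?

Since 16·20 ≡ 1 (mod 29), take x = 5 + 16·((1−5)·20 mod 29) = 5 + 16·7 = 117.
Check: 117 mod 29 = 1, 117 mod 16 = 5.

117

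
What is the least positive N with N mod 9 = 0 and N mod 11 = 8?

x ≡ 0 (mod 9) gives x ∈ {0, 9, 18, 27, 36, 45, 54, 63}.
The first of these with x mod 11 = 8 is 63.

63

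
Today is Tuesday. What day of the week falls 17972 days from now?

17972 mod 7 = 3 (since 2567·7 = 17969).
Tuesday + 3 days → Friday.

Friday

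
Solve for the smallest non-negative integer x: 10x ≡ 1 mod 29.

3

10⁻¹ ≡ 3 (mod 29) because 10·3 = 30 = 1·29 + 1.
So x ≡ 3·1 = 3 ≡ 3 (mod 29).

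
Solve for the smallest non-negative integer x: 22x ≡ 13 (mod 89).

37

22⁻¹ ≡ 85 (mod 89) because 22·85 = 1870 = 21·89 + 1.
Multiplying both sides by 85: x ≡ 85·13 = 1105 ≡ 37 (mod 89).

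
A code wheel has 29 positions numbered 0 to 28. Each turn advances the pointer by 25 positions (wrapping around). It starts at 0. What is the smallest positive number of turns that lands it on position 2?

14

The inverse of 25 mod 29 is 7 (since 25·7 = 175 ≡ 1).
So x ≡ 7·2 = 14 ≡ 14 (mod 29).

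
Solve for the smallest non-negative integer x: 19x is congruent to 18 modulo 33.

The inverse of 19 mod 33 is 7 (since 19·7 = 133 ≡ 1).
So x ≡ 7·18 = 126 ≡ 27 (mod 33).

27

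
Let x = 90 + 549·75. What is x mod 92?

549·75 = 41175.
41175 − 447·92 = 51, so 41175 ≡ 51 (mod 92).
(90 + 51) mod 92 = 49.

49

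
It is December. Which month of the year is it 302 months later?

February

302 − 25·12 = 2, so 302 ≡ 2 (mod 12).
December + 2 months → February.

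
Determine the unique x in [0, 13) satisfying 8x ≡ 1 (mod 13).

The inverse of 8 mod 13 is 5 (since 8·5 = 40 ≡ 1).
Multiplying both sides by 5: x ≡ 5·1 = 5 ≡ 5 (mod 13).

5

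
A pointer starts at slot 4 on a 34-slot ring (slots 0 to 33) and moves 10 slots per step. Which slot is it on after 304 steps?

18

304·10 = 3040.
3040 mod 34 = 14 (since 89·34 = 3026).
(4 + 14) mod 34 = 18.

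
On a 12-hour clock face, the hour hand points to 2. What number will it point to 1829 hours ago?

Dividing 1829 by 12 gives quotient 152 and remainder 5.
2 − 5 → 9 on a 12-hour dial.

9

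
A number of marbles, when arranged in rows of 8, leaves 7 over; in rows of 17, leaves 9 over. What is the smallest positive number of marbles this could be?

111

x ≡ 7 (mod 8) gives x ∈ {7, 15, 23, 31, 39, 47, 55, 63, …}.
The first of these with x mod 17 = 9 is 111.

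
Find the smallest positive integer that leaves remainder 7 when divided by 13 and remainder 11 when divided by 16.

59

x ≡ 7 (mod 13) gives x ∈ {7, 20, 33, 46, 59}.
The first of these with x mod 16 = 11 is 59.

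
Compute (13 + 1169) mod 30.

1169 = 38·30 + 29, so 1169 mod 30 = 29.
(13 + 29) mod 30 = 12.

12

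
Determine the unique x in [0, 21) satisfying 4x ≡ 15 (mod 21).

9

The inverse of 4 mod 21 is 16 (since 4·16 = 64 ≡ 1).
So x ≡ 16·15 = 240 ≡ 9 (mod 21).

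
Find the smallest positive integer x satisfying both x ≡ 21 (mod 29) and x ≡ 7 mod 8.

79

x ≡ 7 (mod 8) gives x ∈ {7, 15, 23, 31, 39, 47, 55, 63, …}.
The first of these with x mod 29 = 21 is 79.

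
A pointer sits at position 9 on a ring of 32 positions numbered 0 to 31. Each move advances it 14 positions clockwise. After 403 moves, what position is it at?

403·14 = 5642.
5642 = 176·32 + 10, so 5642 mod 32 = 10.
(9 + 10) mod 32 = 19.

19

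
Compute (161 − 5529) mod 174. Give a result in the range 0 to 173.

5529 − 31·174 = 135, so 5529 ≡ 135 (mod 174).
(161 − 135) mod 174 = 26.

26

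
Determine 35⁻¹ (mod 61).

7

61 = 1·35 + 26
35 = 1·26 + 9
26 = 2·9 + 8
9 = 1·8 + 1
8 = 8·1 + 0
Back-substituting gives 35·7 ≡ 1 (mod 61).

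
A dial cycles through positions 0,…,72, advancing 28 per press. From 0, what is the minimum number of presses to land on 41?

The inverse of 28 mod 73 is 60 (since 28·60 = 1680 ≡ 1).
So x ≡ 60·41 = 2460 ≡ 51 (mod 73).
Check: 28·51 = 1428 = 19·73 + 41.

51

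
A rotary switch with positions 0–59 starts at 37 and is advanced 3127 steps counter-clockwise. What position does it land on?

3127 = 52·60 + 7, so 3127 mod 60 = 7.
(37 − 7) mod 60 = 30.

30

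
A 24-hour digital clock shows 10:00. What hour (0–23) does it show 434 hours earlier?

8

434 mod 24 = 2 (since 18·24 = 432).
(10 − 2) mod 24 = 8.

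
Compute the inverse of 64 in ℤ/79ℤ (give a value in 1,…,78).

21

79 = 1·64 + 15
64 = 4·15 + 4
15 = 3·4 + 3
4 = 1·3 + 1
3 = 3·1 + 0
Back-substituting gives 64·21 ≡ 1 (mod 79).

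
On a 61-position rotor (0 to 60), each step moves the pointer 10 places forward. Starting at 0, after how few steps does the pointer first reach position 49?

10⁻¹ ≡ 55 (mod 61) because 10·55 = 550 = 9·61 + 1.
So x ≡ 55·49 = 2695 ≡ 11 (mod 61).

11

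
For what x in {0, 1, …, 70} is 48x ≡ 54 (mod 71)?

10

The inverse of 48 mod 71 is 37 (since 48·37 = 1776 ≡ 1).
Multiplying both sides by 37: x ≡ 37·54 = 1998 ≡ 10 (mod 71).
Check: 48·10 = 480 = 6·71 + 54.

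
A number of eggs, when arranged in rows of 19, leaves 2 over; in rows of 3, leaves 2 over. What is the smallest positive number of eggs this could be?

x ≡ 2 (mod 3) gives x ∈ {2}.
The first of these with x mod 19 = 2 is 2.

2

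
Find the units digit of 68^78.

4

Last digits of 8^n: 8, 4, 2, 6 (period 4).
78 mod 4 = 2, so the last digit matches 8^2 = 4.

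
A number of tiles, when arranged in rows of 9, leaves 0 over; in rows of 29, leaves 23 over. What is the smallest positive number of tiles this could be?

81

x ≡ 0 (mod 9) gives x ∈ {0, 9, 18, 27, 36, 45, 54, 63, …}.
The first of these with x mod 29 = 23 is 81.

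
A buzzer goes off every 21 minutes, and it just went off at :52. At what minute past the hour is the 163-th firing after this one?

55

163·21 = 3423.
3423 − 57·60 = 3, so 3423 ≡ 3 (mod 60).
(52 + 3) mod 60 = 55.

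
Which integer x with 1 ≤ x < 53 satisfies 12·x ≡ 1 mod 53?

31

12·31 = 372 = 7·53 + 1, so 12⁻¹ ≡ 31 (mod 53).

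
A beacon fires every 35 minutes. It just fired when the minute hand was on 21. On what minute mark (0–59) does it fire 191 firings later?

191·35 = 6685.
6685 − 111·60 = 25, so 6685 ≡ 25 (mod 60).
(21 + 25) mod 60 = 46.

46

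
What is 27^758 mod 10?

Powers of 7 mod 10 repeat with period 4: 7, 9, 3, 1.
758 leaves remainder 2 on division by 4, so 27^758 ends in 9.

9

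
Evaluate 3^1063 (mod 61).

Square-and-reduce mod 61: 3^1≡3, 3^2≡9, 3^4≡20, 3^8≡34, 3^16≡58, 3^32≡9, 3^64≡20, 3^128≡34, 3^256≡58, 3^512≡9, 3^1024≡20.
Since 1063 = 1 + 2 + 4 + 32 + 1024 in binary, 3^1063 ≡ 3·9·20·9·20 ≡ 27 (mod 61).

27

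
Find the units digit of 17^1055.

The units digit of 17^n cycles with period 4: 7, 9, 3, 1, …
1055 mod 4 = 3, so the last digit matches 7^3 = 3.

3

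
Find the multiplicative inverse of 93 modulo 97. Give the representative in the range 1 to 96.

24

97 = 1·93 + 4
93 = 23·4 + 1
4 = 4·1 + 0
Back-substituting gives 93·24 ≡ 1 (mod 97).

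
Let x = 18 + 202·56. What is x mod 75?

5

202·56 = 11312.
11312 mod 75 = 62 (since 150·75 = 11250).
(18 + 62) mod 75 = 5.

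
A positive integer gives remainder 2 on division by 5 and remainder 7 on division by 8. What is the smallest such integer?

7

Since 8·2 ≡ 1 (mod 5), take x = 7 + 8·((2−7)·2 mod 5) = 7 + 8·0 = 7.
Check: 7 mod 5 = 2, 7 mod 8 = 7.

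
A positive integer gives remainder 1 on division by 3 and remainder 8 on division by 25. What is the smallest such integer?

58

x ≡ 1 (mod 3) gives x ∈ {1, 4, 7, 10, 13, 16, 19, 22, …}.
The first of these with x mod 25 = 8 is 58.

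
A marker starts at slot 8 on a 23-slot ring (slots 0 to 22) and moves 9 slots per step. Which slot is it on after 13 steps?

10

13·9 = 117.
117 = 5·23 + 2, so 117 mod 23 = 2.
(8 + 2) mod 23 = 10.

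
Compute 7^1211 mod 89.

By repeated squaring mod 89: 7^1≡7, 7^2≡49, 7^4≡87, 7^8≡4, 7^16≡16, 7^32≡78, 7^64≡32, 7^128≡45, 7^256≡67, 7^512≡39, 7^1024≡8.
Since 1211 = 1 + 2 + 8 + 16 + 32 + 128 + 1024 in binary, 7^1211 ≡ 7·49·4·16·78·45·8 ≡ 29 (mod 89).

29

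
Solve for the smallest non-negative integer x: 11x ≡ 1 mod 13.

The inverse of 11 mod 13 is 6 (since 11·6 = 66 ≡ 1).
So x ≡ 6·1 = 6 ≡ 6 (mod 13).

6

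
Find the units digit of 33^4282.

9

Powers of 3 mod 10 repeat with period 4: 3, 9, 7, 1.
4282 leaves remainder 2 on division by 4, so 33^4282 ends in 9.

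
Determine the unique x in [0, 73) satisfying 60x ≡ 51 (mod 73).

60⁻¹ ≡ 28 (mod 73) because 60·28 = 1680 = 23·73 + 1.
So x ≡ 28·51 = 1428 ≡ 41 (mod 73).

41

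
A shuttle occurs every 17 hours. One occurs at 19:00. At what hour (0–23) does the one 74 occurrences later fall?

74·17 = 1258.
1258 = 52·24 + 10, so 1258 mod 24 = 10.
(19 + 10) mod 24 = 5.

5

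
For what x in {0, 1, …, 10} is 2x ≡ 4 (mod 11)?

2

The inverse of 2 mod 11 is 6 (since 2·6 = 12 ≡ 1).
Multiplying both sides by 6: x ≡ 6·4 = 24 ≡ 2 (mod 11).
Check: 2·2 = 4 = 0·11 + 4.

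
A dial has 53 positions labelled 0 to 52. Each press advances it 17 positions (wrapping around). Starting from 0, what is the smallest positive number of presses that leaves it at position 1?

25

53 = 3·17 + 2
17 = 8·2 + 1
2 = 2·1 + 0
Back-substituting gives 17·25 ≡ 1 (mod 53).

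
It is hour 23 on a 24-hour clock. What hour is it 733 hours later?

12

Dividing 733 by 24 gives quotient 30 and remainder 13.
(23 + 13) mod 24 = 12.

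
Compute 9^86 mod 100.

41

Successive squares of 9 mod 100: 9^1≡9, 9^2≡81, 9^4≡61, 9^8≡21, 9^16≡41, 9^32≡81, 9^64≡61.
86 = 2 + 4 + 16 + 64, so 9^86 ≡ 81·61·41·61 ≡ 41 (mod 100).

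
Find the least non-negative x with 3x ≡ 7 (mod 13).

11

The inverse of 3 mod 13 is 9 (since 3·9 = 27 ≡ 1).
Multiplying both sides by 9: x ≡ 9·7 = 63 ≡ 11 (mod 13).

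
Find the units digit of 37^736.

The units digit of 37^n cycles with period 4: 7, 9, 3, 1, …
736 leaves remainder 0 on division by 4, so 37^736 ends in 1.

1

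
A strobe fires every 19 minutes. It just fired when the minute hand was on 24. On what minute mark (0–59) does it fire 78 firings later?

6

78·19 = 1482.
1482 mod 60 = 42 (since 24·60 = 1440).
(24 + 42) mod 60 = 6.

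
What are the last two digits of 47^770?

49

Square-and-reduce mod 100: 47^1≡47, 47^2≡9, 47^4≡81, 47^8≡61, 47^16≡21, 47^32≡41, 47^64≡81, 47^128≡61, 47^256≡21, 47^512≡41.
770 = 2 + 256 + 512, so 47^770 ≡ 9·21·41 ≡ 49 (mod 100).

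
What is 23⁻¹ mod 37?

29

23·29 = 667 = 18·37 + 1, so 23⁻¹ ≡ 29 (mod 37).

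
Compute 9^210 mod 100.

Square-and-reduce mod 100: 9^1≡9, 9^2≡81, 9^4≡61, 9^8≡21, 9^16≡41, 9^32≡81, 9^64≡61, 9^128≡21.
210 = 2 + 16 + 64 + 128, so 9^210 ≡ 81·41·61·21 ≡ 1 (mod 100).

1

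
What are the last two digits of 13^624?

61

Square-and-reduce mod 100: 13^1≡13, 13^2≡69, 13^4≡61, 13^8≡21, 13^16≡41, 13^32≡81, 13^64≡61, 13^128≡21, 13^256≡41, 13^512≡81.
Since 624 = 16 + 32 + 64 + 512 in binary, 13^624 ≡ 41·81·61·81 ≡ 61 (mod 100).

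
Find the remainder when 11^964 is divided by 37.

26

Successive squares of 11 mod 37: 11^1≡11, 11^2≡10, 11^4≡26, 11^8≡10, 11^16≡26, 11^32≡10, 11^64≡26, 11^128≡10, 11^256≡26, 11^512≡10.
964 = 4 + 64 + 128 + 256 + 512, so 11^964 ≡ 26·26·10·26·10 ≡ 26 (mod 37).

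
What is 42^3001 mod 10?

2

Last digits of 2^n: 2, 4, 8, 6 (period 4).
3001 mod 4 = 1, so the last digit matches 2^1 = 2.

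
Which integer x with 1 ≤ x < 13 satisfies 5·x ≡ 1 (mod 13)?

8

5·8 = 40 = 3·13 + 1, so 5⁻¹ ≡ 8 (mod 13).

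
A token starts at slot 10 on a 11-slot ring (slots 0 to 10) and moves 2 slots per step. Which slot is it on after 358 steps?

358·2 = 716.
716 = 65·11 + 1, so 716 mod 11 = 1.
(10 + 1) mod 11 = 0.

0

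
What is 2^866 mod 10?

Last digits of 2^n: 2, 4, 8, 6 (period 4).
866 mod 4 = 2, so the last digit matches 2^2 = 4.

4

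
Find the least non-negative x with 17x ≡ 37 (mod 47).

16

17⁻¹ ≡ 36 (mod 47) because 17·36 = 612 = 13·47 + 1.
So x ≡ 36·37 = 1332 ≡ 16 (mod 47).
Check: 17·16 = 272 = 5·47 + 37.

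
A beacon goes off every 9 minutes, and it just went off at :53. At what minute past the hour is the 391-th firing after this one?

391·9 = 3519.
3519 mod 60 = 39 (since 58·60 = 3480).
(53 + 39) mod 60 = 32.

32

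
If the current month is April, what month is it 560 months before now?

Dividing 560 by 12 gives quotient 46 and remainder 8.
April − 8 months → August.

August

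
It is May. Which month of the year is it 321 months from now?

321 = 26·12 + 9, so 321 mod 12 = 9.
May + 9 months → February.

February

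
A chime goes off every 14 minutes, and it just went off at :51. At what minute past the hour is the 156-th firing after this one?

15

156·14 = 2184.
2184 − 36·60 = 24, so 2184 ≡ 24 (mod 60).
(51 + 24) mod 60 = 15.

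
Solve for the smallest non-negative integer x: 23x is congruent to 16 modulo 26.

The inverse of 23 mod 26 is 17 (since 23·17 = 391 ≡ 1).
Multiplying both sides by 17: x ≡ 17·16 = 272 ≡ 12 (mod 26).
Check: 23·12 = 276 = 10·26 + 16.

12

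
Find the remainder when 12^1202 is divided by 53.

By repeated squaring mod 53: 12^1≡12, 12^2≡38, 12^4≡13, 12^8≡10, 12^16≡47, 12^32≡36, 12^64≡24, 12^128≡46, 12^256≡49, 12^512≡16, 12^1024≡44.
Since 1202 = 2 + 16 + 32 + 128 + 1024 in binary, 12^1202 ≡ 38·47·36·46·44 ≡ 17 (mod 53).

17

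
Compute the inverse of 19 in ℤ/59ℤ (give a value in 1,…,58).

28

59 = 3·19 + 2
19 = 9·2 + 1
2 = 2·1 + 0
Back-substituting gives 19·28 ≡ 1 (mod 59).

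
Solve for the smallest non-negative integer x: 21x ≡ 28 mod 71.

25

21⁻¹ ≡ 44 (mod 71) because 21·44 = 924 = 13·71 + 1.
So x ≡ 44·28 = 1232 ≡ 25 (mod 71).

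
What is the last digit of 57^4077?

7

The units digit of 57^n cycles with period 4: 7, 9, 3, 1, …
4077 mod 4 = 1, so the last digit matches 7^1 = 7.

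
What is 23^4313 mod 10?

Last digits of 3^n: 3, 9, 7, 1 (period 4).
4313 mod 4 = 1, so the last digit matches 3^1 = 3.

3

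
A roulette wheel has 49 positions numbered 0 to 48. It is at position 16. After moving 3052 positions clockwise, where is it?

30

3052 = 62·49 + 14, so 3052 mod 49 = 14.
(16 + 14) mod 49 = 30.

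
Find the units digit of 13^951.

7

Powers of 3 mod 10 repeat with period 4: 3, 9, 7, 1.
951 mod 4 = 3, so the last digit matches 3^3 = 7.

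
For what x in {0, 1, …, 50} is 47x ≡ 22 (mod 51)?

20

47⁻¹ ≡ 38 (mod 51) because 47·38 = 1786 = 35·51 + 1.
Multiplying both sides by 38: x ≡ 38·22 = 836 ≡ 20 (mod 51).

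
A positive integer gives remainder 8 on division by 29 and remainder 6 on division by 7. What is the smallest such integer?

153

Since 7·25 ≡ 1 (mod 29), take x = 6 + 7·((8−6)·25 mod 29) = 6 + 7·21 = 153.
Check: 153 mod 29 = 8, 153 mod 7 = 6.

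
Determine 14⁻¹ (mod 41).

3

14·3 = 42 = 1·41 + 1, so 14⁻¹ ≡ 3 (mod 41).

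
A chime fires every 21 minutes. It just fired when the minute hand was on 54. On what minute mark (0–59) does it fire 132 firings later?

132·21 = 2772.
Dividing 2772 by 60 gives quotient 46 and remainder 12.
(54 + 12) mod 60 = 6.

6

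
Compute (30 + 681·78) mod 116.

681·78 = 53118.
53118 mod 116 = 106 (since 457·116 = 53012).
(30 + 106) mod 116 = 20.

20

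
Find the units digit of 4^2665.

4

Powers of 4 mod 10 repeat with period 2: 4, 6.
2665 leaves remainder 1 on division by 2, so 4^2665 ends in 4.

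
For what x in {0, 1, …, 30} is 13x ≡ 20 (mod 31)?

23

13⁻¹ ≡ 12 (mod 31) because 13·12 = 156 = 5·31 + 1.
So x ≡ 12·20 = 240 ≡ 23 (mod 31).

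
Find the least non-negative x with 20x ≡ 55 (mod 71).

The inverse of 20 mod 71 is 32 (since 20·32 = 640 ≡ 1).
So x ≡ 32·55 = 1760 ≡ 56 (mod 71).

56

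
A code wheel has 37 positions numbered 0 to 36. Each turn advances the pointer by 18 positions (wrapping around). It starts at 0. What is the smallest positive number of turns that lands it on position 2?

33

18⁻¹ ≡ 35 (mod 37) because 18·35 = 630 = 17·37 + 1.
Multiplying both sides by 35: x ≡ 35·2 = 70 ≡ 33 (mod 37).
Check: 18·33 = 594 = 16·37 + 2.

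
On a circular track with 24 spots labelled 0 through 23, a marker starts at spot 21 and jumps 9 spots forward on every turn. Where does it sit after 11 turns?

0

11·9 = 99.
99 mod 24 = 3 (since 4·24 = 96).
(21 + 3) mod 24 = 0.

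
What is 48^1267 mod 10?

The units digit of 48^n cycles with period 4: 8, 4, 2, 6, …
1267 leaves remainder 3 on division by 4, so 48^1267 ends in 2.

2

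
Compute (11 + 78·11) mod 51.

78·11 = 858.
858 = 16·51 + 42, so 858 mod 51 = 42.
(11 + 42) mod 51 = 2.

2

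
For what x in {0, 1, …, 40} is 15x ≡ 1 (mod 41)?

The inverse of 15 mod 41 is 11 (since 15·11 = 165 ≡ 1).
So x ≡ 11·1 = 11 ≡ 11 (mod 41).

11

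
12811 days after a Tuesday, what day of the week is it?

12811 mod 7 = 1 (since 1830·7 = 12810).
Tuesday + 1 day → Wednesday.

Wednesday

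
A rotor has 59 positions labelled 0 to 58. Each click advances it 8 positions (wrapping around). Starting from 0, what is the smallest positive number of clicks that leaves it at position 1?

37

8·37 = 296 = 5·59 + 1, so 8⁻¹ ≡ 37 (mod 59).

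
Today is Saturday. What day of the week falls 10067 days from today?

Dividing 10067 by 7 gives quotient 1438 and remainder 1.
Saturday + 1 day → Sunday.

Sunday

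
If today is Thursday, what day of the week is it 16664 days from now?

16664 − 2380·7 = 4, so 16664 ≡ 4 (mod 7).
Thursday + 4 days → Monday.

Monday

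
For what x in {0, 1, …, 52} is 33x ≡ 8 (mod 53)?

42

The inverse of 33 mod 53 is 45 (since 33·45 = 1485 ≡ 1).
Multiplying both sides by 45: x ≡ 45·8 = 360 ≡ 42 (mod 53).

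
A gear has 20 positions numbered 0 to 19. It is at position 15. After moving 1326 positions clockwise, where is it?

1

1326 = 66·20 + 6, so 1326 mod 20 = 6.
(15 + 6) mod 20 = 1.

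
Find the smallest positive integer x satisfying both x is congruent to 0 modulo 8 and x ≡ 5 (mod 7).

x ≡ 5 (mod 7) gives x ∈ {5, 12, 19, 26, 33, 40}.
The first of these with x mod 8 = 0 is 40.

40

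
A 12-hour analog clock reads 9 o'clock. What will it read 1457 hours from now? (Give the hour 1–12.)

2

1457 mod 12 = 5 (since 121·12 = 1452).
9 + 5 → 2 on a 12-hour dial.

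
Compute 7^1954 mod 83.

27

Square-and-reduce mod 83: 7^1≡7, 7^2≡49, 7^4≡77, 7^8≡36, 7^16≡51, 7^32≡28, 7^64≡37, 7^128≡41, 7^256≡21, 7^512≡26, 7^1024≡12.
1954 = 2 + 32 + 128 + 256 + 512 + 1024, so 7^1954 ≡ 49·28·41·21·26·12 ≡ 27 (mod 83).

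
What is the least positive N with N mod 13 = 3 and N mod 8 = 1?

81

Since 8·5 ≡ 1 (mod 13), take x = 1 + 8·((3−1)·5 mod 13) = 1 + 8·10 = 81.
Check: 81 mod 13 = 3, 81 mod 8 = 1.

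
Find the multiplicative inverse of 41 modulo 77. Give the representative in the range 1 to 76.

62

41·62 = 2542 = 33·77 + 1, so 41⁻¹ ≡ 62 (mod 77).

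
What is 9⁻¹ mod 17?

2

9·2 = 18 = 1·17 + 1, so 9⁻¹ ≡ 2 (mod 17).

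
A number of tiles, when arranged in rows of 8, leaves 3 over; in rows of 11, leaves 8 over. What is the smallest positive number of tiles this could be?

19

x ≡ 3 (mod 8) gives x ∈ {3, 11, 19}.
The first of these with x mod 11 = 8 is 19.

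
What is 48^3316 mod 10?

6

Last digits of 8^n: 8, 4, 2, 6 (period 4).
3316 leaves remainder 0 on division by 4, so 48^3316 ends in 6.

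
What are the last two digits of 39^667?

79

Square-and-reduce mod 100: 39^1≡39, 39^2≡21, 39^4≡41, 39^8≡81, 39^16≡61, 39^32≡21, 39^64≡41, 39^128≡81, 39^256≡61, 39^512≡21.
667 = 1 + 2 + 8 + 16 + 128 + 512, so 39^667 ≡ 39·21·81·61·81·21 ≡ 79 (mod 100).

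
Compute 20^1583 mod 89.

49

By repeated squaring mod 89: 20^1≡20, 20^2≡44, 20^4≡67, 20^8≡39, 20^16≡8, 20^32≡64, 20^64≡2, 20^128≡4, 20^256≡16, 20^512≡78, 20^1024≡32.
1583 = 1 + 2 + 4 + 8 + 32 + 512 + 1024, so 20^1583 ≡ 20·44·67·39·64·78·32 ≡ 49 (mod 89).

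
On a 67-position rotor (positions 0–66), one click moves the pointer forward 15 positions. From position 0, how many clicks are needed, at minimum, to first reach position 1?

67 = 4·15 + 7
15 = 2·7 + 1
7 = 7·1 + 0
Back-substituting gives 15·9 ≡ 1 (mod 67).

9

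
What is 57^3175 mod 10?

Last digits of 7^n: 7, 9, 3, 1 (period 4).
3175 leaves remainder 3 on division by 4, so 57^3175 ends in 3.

3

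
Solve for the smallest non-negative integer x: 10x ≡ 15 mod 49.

10⁻¹ ≡ 5 (mod 49) because 10·5 = 50 = 1·49 + 1.
Multiplying both sides by 5: x ≡ 5·15 = 75 ≡ 26 (mod 49).
Check: 10·26 = 260 = 5·49 + 15.

26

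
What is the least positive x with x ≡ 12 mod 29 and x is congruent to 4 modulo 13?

x ≡ 4 (mod 13) gives x ∈ {4, 17, 30, 43, 56, 69, 82, 95, …}.
The first of these with x mod 29 = 12 is 186.

186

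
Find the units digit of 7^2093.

7

Powers of 7 mod 10 repeat with period 4: 7, 9, 3, 1.
2093 leaves remainder 1 on division by 4, so 7^2093 ends in 7.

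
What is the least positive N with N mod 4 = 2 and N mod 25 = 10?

Since 25·1 ≡ 1 (mod 4), take x = 10 + 25·((2−10)·1 mod 4) = 10 + 25·0 = 10.
Check: 10 mod 4 = 2, 10 mod 25 = 10.

10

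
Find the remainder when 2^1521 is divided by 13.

Successive squares of 2 mod 13: 2^1≡2, 2^2≡4, 2^4≡3, 2^8≡9, 2^16≡3, 2^32≡9, 2^64≡3, 2^128≡9, 2^256≡3, 2^512≡9, 2^1024≡3.
1521 = 1 + 16 + 32 + 64 + 128 + 256 + 1024, so 2^1521 ≡ 2·3·9·3·9·3·3 ≡ 5 (mod 13).

5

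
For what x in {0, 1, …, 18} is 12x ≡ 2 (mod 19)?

16

The inverse of 12 mod 19 is 8 (since 12·8 = 96 ≡ 1).
So x ≡ 8·2 = 16 ≡ 16 (mod 19).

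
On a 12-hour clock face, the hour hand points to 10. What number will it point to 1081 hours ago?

9

1081 = 90·12 + 1, so 1081 mod 12 = 1.
10 − 1 → 9 on a 12-hour dial.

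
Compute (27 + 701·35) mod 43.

701·35 = 24535.
Dividing 24535 by 43 gives quotient 570 and remainder 25.
(27 + 25) mod 43 = 9.

9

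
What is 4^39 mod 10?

4

Last digits of 4^n: 4, 6 (period 2).
39 mod 2 = 1, so the last digit matches 4^1 = 4.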